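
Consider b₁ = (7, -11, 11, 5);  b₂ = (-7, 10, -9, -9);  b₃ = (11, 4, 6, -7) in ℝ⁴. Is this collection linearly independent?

Row-reduce the matrix whose columns are b₁, b₂, b₃.
The reduction yields 3 nonzero rows, so the rank is 3.
Since rank = 3 (the number of vectors), the set is linearly independent.

linearly independent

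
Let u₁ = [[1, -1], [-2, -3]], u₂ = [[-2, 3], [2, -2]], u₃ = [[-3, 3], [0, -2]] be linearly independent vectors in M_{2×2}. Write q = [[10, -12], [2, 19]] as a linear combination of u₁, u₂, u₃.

q = -3u₁ - 2u₂ - 3u₃

Take coordinate vectors relative to {E₁₁, E₁₂, E₂₁, E₂₂}.
Write q = c₁u₁ + … + c₃u₃ and equate components.
The system has the unique solution (c₁, c₂, c₃) = (-3, -2, -3).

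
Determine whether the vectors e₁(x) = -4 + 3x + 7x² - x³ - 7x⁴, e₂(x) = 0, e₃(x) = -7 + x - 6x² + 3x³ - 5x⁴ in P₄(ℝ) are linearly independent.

linearly dependent

Write each element as a coordinate vector in ℝ⁵ using {1, x, …, x⁴}.
One of the vectors is the zero vector, so the set is linearly dependent.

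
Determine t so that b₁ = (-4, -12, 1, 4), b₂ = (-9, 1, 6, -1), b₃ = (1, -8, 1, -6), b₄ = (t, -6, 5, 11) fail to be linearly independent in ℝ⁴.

Place the vectors as rows of a 4×4 matrix; dependence ⇔ determinant zero.
Expanding, det = -630*t - 8505.
Solving -630*t - 8505 = 0 yields t = -27/2.

t = -27/2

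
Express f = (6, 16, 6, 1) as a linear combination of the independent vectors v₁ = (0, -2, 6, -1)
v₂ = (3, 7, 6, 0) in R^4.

f = -v₁ + 2v₂

Solve the system with v₁, v₂ as columns and f as the right-hand side.
Row-reducing the augmented matrix gives the unique coefficients (c₁, c₂) = (-1, 2).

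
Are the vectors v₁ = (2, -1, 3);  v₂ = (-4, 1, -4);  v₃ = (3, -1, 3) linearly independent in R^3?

Form the 3×3 matrix with these as columns; its determinant is 1.
A nonzero determinant means the columns are linearly independent.

linearly independent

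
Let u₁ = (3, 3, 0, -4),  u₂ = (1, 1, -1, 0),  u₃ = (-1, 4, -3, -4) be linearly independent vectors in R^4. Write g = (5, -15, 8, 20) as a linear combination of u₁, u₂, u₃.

Write g = c₁u₁ + … + c₃u₃ and equate components.
Back-substitution yields (c₁, c₂, c₃) = (-1, 4, -4).

g = -u₁ + 4u₂ - 4u₃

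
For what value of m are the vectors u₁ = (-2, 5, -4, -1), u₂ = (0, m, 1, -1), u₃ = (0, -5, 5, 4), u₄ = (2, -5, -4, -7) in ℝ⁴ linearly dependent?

Place the vectors as rows of a 4×4 matrix; dependence ⇔ determinant zero.
Cofactor expansion gives det = 16*m + 160.
Solving 16*m + 160 = 0 yields m = -10.

m = -10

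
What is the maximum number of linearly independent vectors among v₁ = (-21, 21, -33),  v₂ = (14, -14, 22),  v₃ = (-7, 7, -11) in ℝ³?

1

Put the 3×3 matrix [v₁|v₂|v₃] into echelon form.
Reduction leaves 1 leading entry, giving rank 1.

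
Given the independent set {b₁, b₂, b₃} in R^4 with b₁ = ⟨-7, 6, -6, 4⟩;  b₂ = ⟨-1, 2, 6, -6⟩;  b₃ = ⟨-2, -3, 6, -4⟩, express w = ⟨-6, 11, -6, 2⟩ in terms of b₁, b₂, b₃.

w = b₁ + b₂ - b₃

Set up the augmented matrix [b₁ | b₂ | b₃ | w] and row-reduce.
Back-substitution yields (α₁, α₂, α₃) = (1, 1, -1).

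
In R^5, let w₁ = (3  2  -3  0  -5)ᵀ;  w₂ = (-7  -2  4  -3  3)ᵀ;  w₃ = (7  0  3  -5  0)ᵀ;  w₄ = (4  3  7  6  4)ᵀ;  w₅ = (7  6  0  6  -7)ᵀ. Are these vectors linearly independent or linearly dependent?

linearly independent

Form the 5×5 matrix with these as columns; its determinant is -1835.
A nonzero determinant means the columns are linearly independent.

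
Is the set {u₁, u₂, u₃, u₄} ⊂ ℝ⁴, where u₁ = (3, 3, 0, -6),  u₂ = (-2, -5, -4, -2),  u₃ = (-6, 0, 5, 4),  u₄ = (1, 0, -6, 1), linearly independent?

Form the 4×4 matrix with these as columns; its determinant is 975.
A nonzero determinant means the columns are linearly independent.

linearly independent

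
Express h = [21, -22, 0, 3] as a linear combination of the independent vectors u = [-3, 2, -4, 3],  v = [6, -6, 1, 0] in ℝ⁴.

h = u + 4v

Write h = c₁u + c₂v and equate components.
Row-reducing the augmented matrix gives the unique coefficients (c₁, c₂) = (1, 4).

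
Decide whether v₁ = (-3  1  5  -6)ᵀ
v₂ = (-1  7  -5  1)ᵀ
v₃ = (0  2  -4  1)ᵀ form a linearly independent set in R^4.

linearly independent

Place the vectors as rows of a 3×4 matrix and reduce to echelon form.
The reduction yields 3 nonzero rows, so the rank is 3.
Since rank = 3 (the number of vectors), the set is linearly independent.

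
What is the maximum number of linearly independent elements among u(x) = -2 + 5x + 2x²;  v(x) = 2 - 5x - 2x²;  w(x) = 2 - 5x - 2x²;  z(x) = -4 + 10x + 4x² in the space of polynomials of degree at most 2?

Pass to coordinate vectors with respect to the basis {1, x, x²}.
Row-reduce the 4×3 matrix with these as rows.
There is 1 pivot column, so rank = 1.
(With 4 elements in a 3-dimensional space the rank is at most 3.)

1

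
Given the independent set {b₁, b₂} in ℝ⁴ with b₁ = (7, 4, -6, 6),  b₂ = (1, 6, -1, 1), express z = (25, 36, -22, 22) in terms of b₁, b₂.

z = 3b₁ + 4b₂

Write z = c₁b₁ + c₂b₂ and equate components.
The system has the unique solution (c₁, c₂) = (3, 4).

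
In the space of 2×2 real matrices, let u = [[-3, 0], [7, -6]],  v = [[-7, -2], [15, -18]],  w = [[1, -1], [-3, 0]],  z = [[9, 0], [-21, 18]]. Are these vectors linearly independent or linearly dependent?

linearly dependent

Write each element as a coordinate vector in ℝ⁴ using {E₁₁, E₁₂, E₂₁, E₂₂}.
One vector is a scalar multiple of another, so the set is dependent.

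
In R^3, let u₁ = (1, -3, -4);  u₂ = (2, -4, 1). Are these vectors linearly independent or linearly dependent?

Row-reduce the matrix whose columns are u₁, u₂.
The reduction yields 2 nonzero rows, so the rank is 2.
Since rank = 2 (the number of vectors), the set is linearly independent.

linearly independent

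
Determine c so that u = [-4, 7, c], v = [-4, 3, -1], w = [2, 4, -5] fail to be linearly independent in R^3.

c = -5

The vectors are dependent exactly when the determinant of the matrix with rows u, v, w vanishes.
Expanding, det = -22*c - 110.
Setting this to zero gives c = -5.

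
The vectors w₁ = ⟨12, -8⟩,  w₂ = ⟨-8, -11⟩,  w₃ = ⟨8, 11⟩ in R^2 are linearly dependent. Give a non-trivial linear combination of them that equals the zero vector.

w₂ + w₃ = 0

Solve the homogeneous system with w₁, w₂, w₃ as columns by row-reducing the coefficient matrix.
The free variable yields coefficients (0, 1, 1) (any nonzero multiple also works).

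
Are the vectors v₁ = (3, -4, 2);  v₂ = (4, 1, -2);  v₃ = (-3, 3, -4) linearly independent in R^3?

linearly independent

Form the 3×3 matrix with these as columns; its determinant is -52.
A nonzero determinant means the columns are linearly independent.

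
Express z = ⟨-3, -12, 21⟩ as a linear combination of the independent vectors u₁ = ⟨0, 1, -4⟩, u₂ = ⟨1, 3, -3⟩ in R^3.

Write z = c₁u₁ + c₂u₂ and equate components.
Row-reducing the augmented matrix gives the unique coefficients (c₁, c₂) = (-3, -3).

z = -3u₁ - 3u₂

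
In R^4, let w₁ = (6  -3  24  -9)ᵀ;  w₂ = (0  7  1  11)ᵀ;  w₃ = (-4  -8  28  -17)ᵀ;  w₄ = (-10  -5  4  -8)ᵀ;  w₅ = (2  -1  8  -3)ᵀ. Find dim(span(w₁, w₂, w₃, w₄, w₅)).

dim = 3

Put the 4×5 matrix [w₁|w₂|w₃|w₄|w₅] into echelon form.
There are 3 pivot columns, so rank = 3.
(With 5 elements in a 4-dimensional space the rank is at most 4.)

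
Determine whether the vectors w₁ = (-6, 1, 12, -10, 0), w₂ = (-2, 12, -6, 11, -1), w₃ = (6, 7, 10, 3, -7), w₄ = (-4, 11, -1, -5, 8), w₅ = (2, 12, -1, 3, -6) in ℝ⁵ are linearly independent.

linearly independent

Place the vectors as rows of a 5×5 matrix and reduce to echelon form.
The reduction yields 5 nonzero rows, so the rank is 5.
Since rank = 5 (the number of vectors), the set is linearly independent.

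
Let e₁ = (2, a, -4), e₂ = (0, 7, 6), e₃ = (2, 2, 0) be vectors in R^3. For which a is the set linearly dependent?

Dependence holds iff the 3×3 matrix [e₁ e₂ e₃] is singular.
The determinant works out to 12*a + 32.
Solving 12*a + 32 = 0 yields a = -8/3.

a = -8/3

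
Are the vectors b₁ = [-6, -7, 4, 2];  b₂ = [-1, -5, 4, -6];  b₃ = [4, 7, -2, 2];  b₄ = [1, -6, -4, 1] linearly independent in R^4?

Place the vectors as rows of a 4×4 matrix and reduce to echelon form.
The reduction yields 4 nonzero rows, so the rank is 4.
Since rank = 4 (the number of vectors), the set is linearly independent.

linearly independent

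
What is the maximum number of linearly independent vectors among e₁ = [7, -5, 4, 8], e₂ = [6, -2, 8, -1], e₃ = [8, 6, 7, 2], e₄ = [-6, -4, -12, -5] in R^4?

4

Form the matrix with e₁, e₂, e₃, e₄ as columns and reduce.
There are 4 pivot columns, so rank = 4.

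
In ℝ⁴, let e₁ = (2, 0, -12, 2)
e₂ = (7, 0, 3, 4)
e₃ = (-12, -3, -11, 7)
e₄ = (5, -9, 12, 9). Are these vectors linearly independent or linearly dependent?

linearly independent

Row-reduce the matrix whose columns are e₁, e₂, e₃, e₄.
The reduction yields 4 nonzero rows, so the rank is 4.
Since rank = 4 (the number of vectors), the set is linearly independent.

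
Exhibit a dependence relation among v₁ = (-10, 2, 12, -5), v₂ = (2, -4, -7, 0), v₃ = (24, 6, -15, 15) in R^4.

Row-reduce the matrix with v₁, v₂, v₃ as columns; the null space gives the coefficients.
The free variable yields coefficients (3, 3, 1) (any nonzero multiple also works).

3v₁ + 3v₂ + v₃ = 0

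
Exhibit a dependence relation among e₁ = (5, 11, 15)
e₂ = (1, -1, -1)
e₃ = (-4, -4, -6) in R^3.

e₁ + 3e₂ + 2e₃ = 0

Set up α₁e₁ + … + α₃e₃ = 0 and solve the homogeneous system.
The free variable yields coefficients (1, 3, 2) (any nonzero multiple also works).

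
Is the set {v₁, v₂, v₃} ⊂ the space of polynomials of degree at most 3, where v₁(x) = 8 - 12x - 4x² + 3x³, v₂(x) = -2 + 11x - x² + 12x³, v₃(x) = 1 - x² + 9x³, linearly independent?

linearly independent

Write each element as a coordinate vector in ℝ⁴ using {1, x, …, x³}.
Row-reduce the matrix whose columns are v₁, v₂, v₃.
The reduction yields 3 nonzero rows, so the rank is 3.
Since rank = 3 (the number of vectors), the set is linearly independent.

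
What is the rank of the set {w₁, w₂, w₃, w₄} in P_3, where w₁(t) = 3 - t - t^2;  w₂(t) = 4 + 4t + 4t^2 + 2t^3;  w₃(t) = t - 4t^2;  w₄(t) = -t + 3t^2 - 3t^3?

4

Represent each element by its coordinate vector in ℝ⁴.
Put the 4×4 matrix [w₁|w₂|w₃|w₄] into echelon form.
Reduction leaves 4 leading entries, giving rank 4.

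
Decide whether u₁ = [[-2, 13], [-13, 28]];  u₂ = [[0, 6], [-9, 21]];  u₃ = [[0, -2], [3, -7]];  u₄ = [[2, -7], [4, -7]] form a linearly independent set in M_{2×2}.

Take coordinates with respect to the standard basis {E₁₁, E₁₂, E₂₁, E₂₂}.
The matrix [u₁|u₂|u₃|u₄] has determinant 0.
A zero determinant means the columns are linearly dependent.
Indeed u₂ + 3u₃ = 0.

linearly dependent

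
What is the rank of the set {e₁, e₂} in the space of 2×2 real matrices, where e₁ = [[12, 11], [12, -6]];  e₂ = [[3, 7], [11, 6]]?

2

Represent each element by its coordinate vector in ℝ⁴.
Put the 4×2 matrix [e₁|e₂] into echelon form.
Reduction leaves 2 leading entries, giving rank 2.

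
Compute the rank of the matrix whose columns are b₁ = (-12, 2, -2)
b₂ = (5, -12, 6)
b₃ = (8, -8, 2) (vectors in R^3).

3

Row-reduce the 3×3 matrix with these as rows.
Reduction leaves 3 leading entries, giving rank 3.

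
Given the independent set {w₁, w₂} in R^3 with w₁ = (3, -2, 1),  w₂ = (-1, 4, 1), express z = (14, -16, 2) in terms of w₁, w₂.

Set up the augmented matrix [w₁ | w₂ | z] and row-reduce.
The system has the unique solution (c₁, c₂) = (4, -2).

z = 4w₁ - 2w₂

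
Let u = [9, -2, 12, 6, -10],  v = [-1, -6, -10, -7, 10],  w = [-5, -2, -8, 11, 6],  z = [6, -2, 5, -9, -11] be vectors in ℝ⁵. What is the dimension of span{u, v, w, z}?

Row-reduce the 4×5 matrix with these as rows.
Exactly 4 pivots survive; hence the rank is 4.

dim = 4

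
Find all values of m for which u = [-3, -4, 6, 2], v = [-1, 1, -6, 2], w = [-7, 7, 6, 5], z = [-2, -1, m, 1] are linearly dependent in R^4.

m = 36/7

Place the vectors as rows of a 4×4 matrix; dependence ⇔ determinant zero.
Cofactor expansion gives det = 324 - 63*m.
This vanishes exactly when m = 36/7.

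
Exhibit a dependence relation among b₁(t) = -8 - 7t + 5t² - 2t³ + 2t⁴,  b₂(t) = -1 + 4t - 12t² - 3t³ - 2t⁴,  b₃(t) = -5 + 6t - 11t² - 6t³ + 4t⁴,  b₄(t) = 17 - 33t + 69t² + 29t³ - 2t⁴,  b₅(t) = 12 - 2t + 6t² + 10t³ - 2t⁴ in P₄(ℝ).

Take coordinates with respect to {1, t, …, t⁴}.
Row-reduce the matrix with b₁, b₂, b₃, b₄, b₅ as columns; the null space gives the coefficients.
One solution (up to scaling) is (1, -3, -2, -1, 1).

b₁ - 3b₂ - 2b₃ - b₄ + b₅ = 0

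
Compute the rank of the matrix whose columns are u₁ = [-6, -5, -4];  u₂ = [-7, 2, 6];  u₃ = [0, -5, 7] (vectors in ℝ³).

Form the matrix with u₁, u₂, u₃ as columns and reduce.
The echelon form has 3 nonzero rows, so the rank is 3.

3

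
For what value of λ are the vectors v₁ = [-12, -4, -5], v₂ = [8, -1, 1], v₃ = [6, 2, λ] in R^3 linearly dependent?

Place the vectors as rows of a 3×3 matrix; dependence ⇔ determinant zero.
Expanding, det = 44*λ - 110.
Setting this to zero gives λ = 5/2.

λ = 5/2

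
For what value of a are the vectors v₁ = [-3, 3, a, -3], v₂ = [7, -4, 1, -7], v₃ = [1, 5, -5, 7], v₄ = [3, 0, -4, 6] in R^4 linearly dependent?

a = 9/5

Dependence holds iff the 4×4 matrix [v₁ v₂ v₃ v₄] is singular.
The determinant works out to 255*a - 459.
Setting this to zero gives a = 9/5.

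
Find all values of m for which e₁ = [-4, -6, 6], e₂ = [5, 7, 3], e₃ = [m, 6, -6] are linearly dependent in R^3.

m = 4

The set is linearly dependent precisely when det[e₁; e₂; e₃] = 0.
Expanding, det = 240 - 60*m.
Solving 240 - 60*m = 0 yields m = 4.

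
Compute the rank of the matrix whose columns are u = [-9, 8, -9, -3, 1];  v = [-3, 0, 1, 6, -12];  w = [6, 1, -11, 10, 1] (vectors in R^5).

rank 3

Form the matrix with u, v, w as columns and reduce.
Reduction leaves 3 leading entries, giving rank 3.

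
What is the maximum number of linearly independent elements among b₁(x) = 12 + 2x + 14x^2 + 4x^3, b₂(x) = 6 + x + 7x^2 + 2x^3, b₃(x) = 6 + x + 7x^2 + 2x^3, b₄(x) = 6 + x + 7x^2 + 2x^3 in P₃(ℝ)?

1

Use coordinates relative to {1, x, …, x^3}.
Row-reduce the 4×4 matrix with these as rows.
Exactly 1 pivot survives; hence the rank is 1.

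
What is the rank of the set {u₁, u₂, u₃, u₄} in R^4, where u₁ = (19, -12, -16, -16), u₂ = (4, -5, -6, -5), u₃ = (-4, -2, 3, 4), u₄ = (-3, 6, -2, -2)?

Put the 4×4 matrix [u₁|u₂|u₃|u₄] into echelon form.
Reduction leaves 3 leading entries, giving rank 3.

rank 3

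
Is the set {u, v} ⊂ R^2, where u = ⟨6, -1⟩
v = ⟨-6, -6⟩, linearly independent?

linearly independent

The matrix [u|v] has determinant -42.
A nonzero determinant means the columns are linearly independent.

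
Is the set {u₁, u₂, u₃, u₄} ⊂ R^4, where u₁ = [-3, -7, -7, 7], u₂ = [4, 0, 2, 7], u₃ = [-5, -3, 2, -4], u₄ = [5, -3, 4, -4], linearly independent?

Row-reduce the matrix whose columns are u₁, u₂, u₃, u₄.
The reduction yields 4 nonzero rows, so the rank is 4.
Since rank = 4 (the number of vectors), the set is linearly independent.

linearly independent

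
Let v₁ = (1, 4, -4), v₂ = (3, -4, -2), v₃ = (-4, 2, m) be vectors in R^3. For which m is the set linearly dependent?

m = 19/4

The set is linearly dependent precisely when det[v₁; v₂; v₃] = 0.
Expanding, det = 76 - 16*m.
Solving 76 - 16*m = 0 yields m = 19/4.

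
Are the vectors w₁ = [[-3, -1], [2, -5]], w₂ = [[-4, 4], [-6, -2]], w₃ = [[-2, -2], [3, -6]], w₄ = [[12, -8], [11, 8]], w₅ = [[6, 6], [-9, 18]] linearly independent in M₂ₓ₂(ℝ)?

Write each element as a coordinate vector in ℝ⁴ using {E₁₁, E₁₂, E₂₁, E₂₂}.
There are 5 vectors in a 4-dimensional space, so they cannot be linearly independent.

linearly dependent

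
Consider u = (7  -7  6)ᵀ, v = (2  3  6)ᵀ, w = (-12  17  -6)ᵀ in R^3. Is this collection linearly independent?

linearly dependent

Row-reduce the matrix whose columns are u, v, w.
The reduction yields 2 nonzero rows, so the rank is 2.
Since rank 2 < 3, the set is linearly dependent.
Indeed 2u - v + w = 0.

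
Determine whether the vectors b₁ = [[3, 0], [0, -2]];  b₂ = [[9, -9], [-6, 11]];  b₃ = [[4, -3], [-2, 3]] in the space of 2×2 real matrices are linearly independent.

Write each element as a coordinate vector in ℝ⁴ using {E₁₁, E₁₂, E₂₁, E₂₂}.
Row-reduce the matrix whose columns are b₁, b₂, b₃.
The reduction yields 2 nonzero rows, so the rank is 2.
Since rank 2 < 3, the set is linearly dependent.

linearly dependent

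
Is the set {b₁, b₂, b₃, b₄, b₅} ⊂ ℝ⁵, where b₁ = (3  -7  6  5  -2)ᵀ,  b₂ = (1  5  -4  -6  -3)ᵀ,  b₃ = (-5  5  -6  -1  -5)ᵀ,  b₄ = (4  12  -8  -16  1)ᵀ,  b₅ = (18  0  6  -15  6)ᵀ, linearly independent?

Form the 5×5 matrix with these as columns; its determinant is 0.
A zero determinant means the columns are linearly dependent.
Indeed b₁ - 2b₂ + b₃ + b₄ = 0.

linearly dependent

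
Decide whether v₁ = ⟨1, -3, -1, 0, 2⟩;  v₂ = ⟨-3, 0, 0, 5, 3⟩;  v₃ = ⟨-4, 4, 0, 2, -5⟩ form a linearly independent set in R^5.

linearly independent

Place the vectors as rows of a 3×5 matrix and reduce to echelon form.
The reduction yields 3 nonzero rows, so the rank is 3.
Since rank = 3 (the number of vectors), the set is linearly independent.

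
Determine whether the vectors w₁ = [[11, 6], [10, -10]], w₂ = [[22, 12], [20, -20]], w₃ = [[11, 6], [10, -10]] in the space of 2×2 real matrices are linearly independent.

linearly dependent

Write each element as a coordinate vector in ℝ⁴ using {E₁₁, E₁₂, E₂₁, E₂₂}.
Two of the vectors are equal, giving an immediate dependence.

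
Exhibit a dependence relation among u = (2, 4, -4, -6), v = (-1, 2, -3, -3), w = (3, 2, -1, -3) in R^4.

Solve the homogeneous system with u, v, w as columns by row-reducing the coefficient matrix.
The free variable yields coefficients (1, -1, -1) (any nonzero multiple also works).

u - v - w = 0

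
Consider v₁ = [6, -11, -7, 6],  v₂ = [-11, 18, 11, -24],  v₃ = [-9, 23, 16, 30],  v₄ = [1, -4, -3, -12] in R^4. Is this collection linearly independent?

Place the vectors as rows of a 4×4 matrix and reduce to echelon form.
The reduction yields 2 nonzero rows, so the rank is 2.
Since rank 2 < 4, the set is linearly dependent.
Indeed 7v₁ + 3v₂ + v₃ = 0.

linearly dependent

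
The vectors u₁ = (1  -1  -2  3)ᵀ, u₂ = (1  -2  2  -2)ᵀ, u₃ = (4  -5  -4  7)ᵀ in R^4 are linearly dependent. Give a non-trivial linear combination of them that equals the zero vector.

3u₁ + u₂ - u₃ = 0

Solve the homogeneous system with u₁, u₂, u₃ as columns by row-reducing the coefficient matrix.
The free variable yields coefficients (3, 1, -1) (any nonzero multiple also works).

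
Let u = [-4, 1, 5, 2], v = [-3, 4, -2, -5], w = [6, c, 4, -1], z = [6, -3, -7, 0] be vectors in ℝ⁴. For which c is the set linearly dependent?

Place the vectors as rows of a 4×4 matrix; dependence ⇔ determinant zero.
Cofactor expansion gives det = -56*c - 140.
Solving -56*c - 140 = 0 yields c = -5/2.

c = -5/2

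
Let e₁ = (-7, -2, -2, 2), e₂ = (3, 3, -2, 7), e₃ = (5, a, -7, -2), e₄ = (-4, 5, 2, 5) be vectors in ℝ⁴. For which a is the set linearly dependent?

Place the vectors as rows of a 4×4 matrix; dependence ⇔ determinant zero.
Expanding, det = -250*a - 2100.
Setting this to zero gives a = -42/5.

a = -42/5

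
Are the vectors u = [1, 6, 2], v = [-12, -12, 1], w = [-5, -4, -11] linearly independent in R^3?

linearly independent

Form the 3×3 matrix with these as columns; its determinant is -710.
A nonzero determinant means the columns are linearly independent.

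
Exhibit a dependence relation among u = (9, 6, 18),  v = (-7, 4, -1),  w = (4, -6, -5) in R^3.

Solve the homogeneous system with u, v, w as columns by row-reducing the coefficient matrix.
A generator of the null space is (1, 3, 3).

u + 3v + 3w = 0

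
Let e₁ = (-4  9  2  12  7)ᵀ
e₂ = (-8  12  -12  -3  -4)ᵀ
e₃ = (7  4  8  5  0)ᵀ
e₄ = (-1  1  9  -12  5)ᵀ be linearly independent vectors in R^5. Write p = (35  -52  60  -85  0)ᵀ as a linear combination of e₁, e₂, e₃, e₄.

p = -4e₁ - 2e₂ + e₃ + 4e₄

Set up the augmented matrix [e₁ | e₂ | e₃ | e₄ | p] and row-reduce.
Back-substitution yields (α₁, …, α₄) = (-4, -2, 1, 4).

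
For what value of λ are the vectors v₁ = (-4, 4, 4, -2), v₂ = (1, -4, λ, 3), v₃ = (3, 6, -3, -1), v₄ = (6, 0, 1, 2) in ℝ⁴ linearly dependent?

The set is linearly dependent precisely when det[v₁; v₂; v₃; v₄] = 0.
Cofactor expansion gives det = 24*λ - 396.
This vanishes exactly when λ = 33/2.

λ = 33/2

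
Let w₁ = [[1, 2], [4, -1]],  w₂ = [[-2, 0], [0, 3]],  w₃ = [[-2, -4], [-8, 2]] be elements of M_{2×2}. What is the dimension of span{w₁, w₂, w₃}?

dim = 2

Pass to coordinate vectors with respect to the basis {E₁₁, E₁₂, E₂₁, E₂₂}.
Form the matrix with w₁, w₂, w₃ as columns and reduce.
The echelon form has 2 nonzero rows, so the rank is 2.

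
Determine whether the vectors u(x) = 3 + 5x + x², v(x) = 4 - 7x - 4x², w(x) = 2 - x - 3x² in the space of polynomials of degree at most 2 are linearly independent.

Write each element as a coordinate vector in ℝ³ using {1, x, x²}.
Place the vectors as rows of a 3×3 matrix and reduce to echelon form.
The reduction yields 3 nonzero rows, so the rank is 3.
Since rank = 3 (the number of vectors), the set is linearly independent.

linearly independent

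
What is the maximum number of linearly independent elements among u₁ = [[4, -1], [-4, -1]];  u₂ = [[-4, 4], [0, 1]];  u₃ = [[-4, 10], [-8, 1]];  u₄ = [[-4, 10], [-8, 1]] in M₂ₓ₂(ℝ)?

Pass to coordinate vectors with respect to the basis {E₁₁, E₁₂, E₂₁, E₂₂}.
Form the matrix with u₁, u₂, u₃, u₄ as columns and reduce.
Exactly 2 pivots survive; hence the rank is 2.

2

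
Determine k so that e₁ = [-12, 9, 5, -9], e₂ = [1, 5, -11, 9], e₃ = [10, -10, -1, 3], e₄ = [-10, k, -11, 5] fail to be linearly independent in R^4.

The vectors are dependent exactly when the determinant of the matrix with rows e₁, e₂, e₃, e₄ vanishes.
The determinant works out to 4128 - 258*k.
Solving 4128 - 258*k = 0 yields k = 16.

k = 16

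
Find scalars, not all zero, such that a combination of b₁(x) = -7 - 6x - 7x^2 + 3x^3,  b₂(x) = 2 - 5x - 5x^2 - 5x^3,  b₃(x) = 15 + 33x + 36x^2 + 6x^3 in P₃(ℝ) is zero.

3b₁ + 3b₂ + b₃ = 0

Pass to coordinate vectors relative to the basis {1, x, …, x^3}.
Row-reduce the matrix with b₁, b₂, b₃ as columns; the null space gives the coefficients.
A generator of the null space is (3, 3, 1).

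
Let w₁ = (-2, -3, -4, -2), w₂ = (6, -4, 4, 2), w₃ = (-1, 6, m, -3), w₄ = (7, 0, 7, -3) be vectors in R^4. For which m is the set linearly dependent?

m = 25/11

The vectors are dependent exactly when the determinant of the matrix with rows w₁, w₂, w₃, w₄ vanishes.
Cofactor expansion gives det = 400 - 176*m.
This vanishes exactly when m = 25/11.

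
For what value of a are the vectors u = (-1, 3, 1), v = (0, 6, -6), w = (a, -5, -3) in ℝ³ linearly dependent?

Place the vectors as rows of a 3×3 matrix; dependence ⇔ determinant zero.
Expanding, det = 48 - 24*a.
Setting this to zero gives a = 2.

a = 2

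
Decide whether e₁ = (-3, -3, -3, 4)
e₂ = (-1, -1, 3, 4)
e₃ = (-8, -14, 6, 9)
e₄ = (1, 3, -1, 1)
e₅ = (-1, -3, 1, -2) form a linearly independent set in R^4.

There are 5 vectors in a 4-dimensional space, so they cannot be linearly independent.

linearly dependent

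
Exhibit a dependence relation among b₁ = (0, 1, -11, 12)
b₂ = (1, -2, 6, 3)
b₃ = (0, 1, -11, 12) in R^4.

Write the vectors as columns of a matrix and find a nonzero vector in its null space.
One solution (up to scaling) is (1, 0, -1).

b₁ - b₃ = 0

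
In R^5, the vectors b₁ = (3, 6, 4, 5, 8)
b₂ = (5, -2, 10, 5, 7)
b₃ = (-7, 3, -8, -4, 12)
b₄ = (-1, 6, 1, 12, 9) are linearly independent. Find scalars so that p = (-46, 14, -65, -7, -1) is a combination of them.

p = -3b₁ - 4b₂ + 2b₃ + 3b₄

Write p = a₁b₁ + … + a₄b₄ and equate components.
Row-reducing the augmented matrix gives the unique coefficients (a₁, …, a₄) = (-3, -4, 2, 3).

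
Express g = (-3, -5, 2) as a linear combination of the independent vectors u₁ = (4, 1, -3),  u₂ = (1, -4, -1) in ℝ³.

g = -u₁ + u₂

Solve the system with u₁, u₂ as columns and g as the right-hand side.
Back-substitution yields (c₁, c₂) = (-1, 1).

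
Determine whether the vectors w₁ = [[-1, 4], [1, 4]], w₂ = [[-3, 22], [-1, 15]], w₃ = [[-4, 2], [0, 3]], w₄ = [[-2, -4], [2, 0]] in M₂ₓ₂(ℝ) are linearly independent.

linearly dependent

Write each element as a coordinate vector in ℝ⁴ using {E₁₁, E₁₂, E₂₁, E₂₂}.
Row-reduce the matrix whose columns are w₁, w₂, w₃, w₄.
The reduction yields 3 nonzero rows, so the rank is 3.
Since rank 3 < 4, the set is linearly dependent.
Indeed 3w₁ - w₂ + w₃ - 2w₄ = 0.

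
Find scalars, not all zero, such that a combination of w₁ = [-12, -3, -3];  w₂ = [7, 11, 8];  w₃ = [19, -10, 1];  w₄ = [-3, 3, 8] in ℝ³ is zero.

3w₁ + 2w₂ + w₃ - w₄ = 0

Set up α₁w₁ + … + α₄w₄ = 0 and solve the homogeneous system.
A generator of the null space is (3, 2, 1, -1).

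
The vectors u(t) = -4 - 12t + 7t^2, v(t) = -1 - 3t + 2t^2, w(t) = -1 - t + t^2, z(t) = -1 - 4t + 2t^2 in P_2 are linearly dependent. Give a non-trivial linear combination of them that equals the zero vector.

Write each element as a vector in ℝ³ using {1, t, t^2}.
Row-reduce the matrix with u, v, w, z as columns; the null space gives the coefficients.
One solution (up to scaling) is (1, -1, -1, -2).

u - v - w - 2z = 0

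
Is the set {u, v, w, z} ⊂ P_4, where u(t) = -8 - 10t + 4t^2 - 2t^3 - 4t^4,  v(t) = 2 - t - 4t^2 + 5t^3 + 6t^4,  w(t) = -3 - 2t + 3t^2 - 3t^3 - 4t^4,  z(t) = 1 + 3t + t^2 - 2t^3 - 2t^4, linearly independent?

Take coordinates with respect to the standard basis {1, t, …, t^4}.
Place the vectors as rows of a 4×5 matrix and reduce to echelon form.
The reduction yields 2 nonzero rows, so the rank is 2.
Since rank 2 < 4, the set is linearly dependent.
Indeed u - 2v - 4w = 0.

linearly dependent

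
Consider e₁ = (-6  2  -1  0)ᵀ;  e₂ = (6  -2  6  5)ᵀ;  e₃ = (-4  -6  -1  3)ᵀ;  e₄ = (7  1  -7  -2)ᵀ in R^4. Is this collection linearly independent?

linearly independent

Form the 4×4 matrix with these as columns; its determinant is -1690.
A nonzero determinant means the columns are linearly independent.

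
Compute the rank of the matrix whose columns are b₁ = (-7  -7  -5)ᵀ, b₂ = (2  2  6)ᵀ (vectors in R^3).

Form the matrix with b₁, b₂ as columns and reduce.
Reduction leaves 2 leading entries, giving rank 2.

rank 2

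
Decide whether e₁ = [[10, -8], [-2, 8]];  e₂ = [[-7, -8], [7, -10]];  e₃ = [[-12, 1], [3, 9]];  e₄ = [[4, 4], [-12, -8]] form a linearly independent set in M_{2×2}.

Take coordinates with respect to the standard basis {E₁₁, E₁₂, E₂₁, E₂₂}.
Place the vectors as rows of a 4×4 matrix and reduce to echelon form.
The reduction yields 4 nonzero rows, so the rank is 4.
Since rank = 4 (the number of vectors), the set is linearly independent.

linearly independent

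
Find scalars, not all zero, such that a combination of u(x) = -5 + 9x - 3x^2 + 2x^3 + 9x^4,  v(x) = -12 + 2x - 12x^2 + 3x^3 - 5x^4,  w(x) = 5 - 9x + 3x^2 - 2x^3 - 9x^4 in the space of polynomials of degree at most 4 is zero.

Write each element as a vector in ℝ⁵ using {1, x, …, x^4}.
Write the vectors as columns of a matrix and find a nonzero vector in its null space.
One solution (up to scaling) is (1, 0, 1).

u + w = 0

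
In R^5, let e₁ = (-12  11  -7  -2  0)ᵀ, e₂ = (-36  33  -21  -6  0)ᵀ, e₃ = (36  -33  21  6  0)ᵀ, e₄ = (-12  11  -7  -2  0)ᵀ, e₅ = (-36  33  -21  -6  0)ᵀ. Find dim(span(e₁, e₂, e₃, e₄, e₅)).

1

Put the 5×5 matrix [e₁|e₂|e₃|e₄|e₅] into echelon form.
Exactly 1 pivot survives; hence the rank is 1.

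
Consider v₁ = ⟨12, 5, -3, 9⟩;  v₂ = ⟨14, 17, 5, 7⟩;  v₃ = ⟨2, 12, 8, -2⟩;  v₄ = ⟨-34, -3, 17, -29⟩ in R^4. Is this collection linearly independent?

linearly dependent

Row-reduce the matrix whose columns are v₁, v₂, v₃, v₄.
The reduction yields 2 nonzero rows, so the rank is 2.
Since rank 2 < 4, the set is linearly dependent.
Indeed v₁ - v₂ + v₃ = 0.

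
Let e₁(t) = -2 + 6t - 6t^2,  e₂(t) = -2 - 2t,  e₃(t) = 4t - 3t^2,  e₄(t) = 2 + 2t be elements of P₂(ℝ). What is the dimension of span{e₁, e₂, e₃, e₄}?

2

Represent each element by its coordinate vector in ℝ³.
Apply Gaussian elimination to the matrix whose rows are e₁, e₂, e₃, e₄.
Reduction leaves 2 leading entries, giving rank 2.
(With 4 elements in a 3-dimensional space the rank is at most 3.)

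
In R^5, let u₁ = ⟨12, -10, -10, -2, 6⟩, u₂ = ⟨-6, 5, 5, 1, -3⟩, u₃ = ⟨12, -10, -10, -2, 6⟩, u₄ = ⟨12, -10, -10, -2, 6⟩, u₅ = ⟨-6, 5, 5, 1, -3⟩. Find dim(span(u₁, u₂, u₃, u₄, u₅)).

Apply Gaussian elimination to the matrix whose rows are u₁, u₂, u₃, u₄, u₅.
The echelon form has 1 nonzero row, so the rank is 1.

dim = 1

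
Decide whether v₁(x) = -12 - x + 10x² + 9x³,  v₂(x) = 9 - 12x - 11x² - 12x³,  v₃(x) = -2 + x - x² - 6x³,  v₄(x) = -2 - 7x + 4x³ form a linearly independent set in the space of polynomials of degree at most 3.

Take coordinates with respect to the standard basis {1, x, …, x³}.
Row-reduce the matrix whose columns are v₁, v₂, v₃, v₄.
The reduction yields 4 nonzero rows, so the rank is 4.
Since rank = 4 (the number of vectors), the set is linearly independent.

linearly independent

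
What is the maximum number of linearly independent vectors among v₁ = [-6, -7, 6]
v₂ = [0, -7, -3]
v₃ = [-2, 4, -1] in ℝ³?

3

Apply Gaussian elimination to the matrix whose rows are v₁, v₂, v₃.
Reduction leaves 3 leading entries, giving rank 3.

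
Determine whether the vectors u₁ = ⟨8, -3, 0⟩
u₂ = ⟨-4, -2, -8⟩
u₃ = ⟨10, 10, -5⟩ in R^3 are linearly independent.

linearly independent

Form the 3×3 matrix with these as columns; its determinant is 1020.
A nonzero determinant means the columns are linearly independent.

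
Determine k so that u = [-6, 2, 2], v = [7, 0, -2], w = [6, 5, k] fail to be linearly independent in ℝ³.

k = -1

The vectors are dependent exactly when the determinant of the matrix with rows u, v, w vanishes.
Cofactor expansion gives det = -14*k - 14.
Setting this to zero gives k = -1.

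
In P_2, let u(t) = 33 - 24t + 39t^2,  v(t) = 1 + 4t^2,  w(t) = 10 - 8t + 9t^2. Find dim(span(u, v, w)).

Represent each element by its coordinate vector in ℝ³.
Form the matrix with u, v, w as columns and reduce.
The echelon form has 2 nonzero rows, so the rank is 2.

dim = 2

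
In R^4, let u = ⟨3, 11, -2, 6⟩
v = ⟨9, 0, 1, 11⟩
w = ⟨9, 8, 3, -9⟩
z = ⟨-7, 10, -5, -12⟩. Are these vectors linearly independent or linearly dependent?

Place the vectors as rows of a 4×4 matrix and reduce to echelon form.
The reduction yields 4 nonzero rows, so the rank is 4.
Since rank = 4 (the number of vectors), the set is linearly independent.

linearly independent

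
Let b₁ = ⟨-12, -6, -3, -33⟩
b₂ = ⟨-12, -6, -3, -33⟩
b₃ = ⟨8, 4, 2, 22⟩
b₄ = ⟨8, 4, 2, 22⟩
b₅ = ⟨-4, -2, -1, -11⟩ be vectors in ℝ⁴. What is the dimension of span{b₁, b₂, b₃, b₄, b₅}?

dim = 1

Form the matrix with b₁, b₂, b₃, b₄, b₅ as columns and reduce.
Exactly 1 pivot survives; hence the rank is 1.
(With 5 elements in a 4-dimensional space the rank is at most 4.)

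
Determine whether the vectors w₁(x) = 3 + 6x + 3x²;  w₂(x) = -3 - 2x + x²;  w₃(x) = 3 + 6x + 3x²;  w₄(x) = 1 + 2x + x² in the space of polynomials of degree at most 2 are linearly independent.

linearly dependent

Write each element as a coordinate vector in ℝ³ using {1, x, x²}.
There are 4 vectors in a 3-dimensional space, so they cannot be linearly independent.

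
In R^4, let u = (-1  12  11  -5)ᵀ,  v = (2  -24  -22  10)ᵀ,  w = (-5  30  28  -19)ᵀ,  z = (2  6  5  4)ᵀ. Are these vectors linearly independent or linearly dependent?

Form the 4×4 matrix with these as columns; its determinant is 0.
A zero determinant means the columns are linearly dependent.
Indeed 2u + v = 0.

linearly dependent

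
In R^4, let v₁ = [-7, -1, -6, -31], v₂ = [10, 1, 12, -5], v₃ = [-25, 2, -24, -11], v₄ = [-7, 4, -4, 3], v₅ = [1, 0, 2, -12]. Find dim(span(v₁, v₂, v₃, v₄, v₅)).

Row-reduce the 5×4 matrix with these as rows.
Reduction leaves 3 leading entries, giving rank 3.
(With 5 elements in a 4-dimensional space the rank is at most 4.)

3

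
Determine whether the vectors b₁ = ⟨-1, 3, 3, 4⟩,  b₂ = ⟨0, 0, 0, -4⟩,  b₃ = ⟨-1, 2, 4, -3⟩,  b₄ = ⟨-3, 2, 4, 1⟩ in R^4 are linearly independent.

linearly independent

The matrix [b₁|b₂|b₃|b₄] has determinant 48.
A nonzero determinant means the columns are linearly independent.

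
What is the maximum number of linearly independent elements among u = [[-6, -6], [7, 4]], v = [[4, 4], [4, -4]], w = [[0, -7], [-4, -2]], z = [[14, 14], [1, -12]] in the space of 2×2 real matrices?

Represent each element by its coordinate vector in ℝ⁴.
Row-reduce the 4×4 matrix with these as rows.
There are 3 pivot columns, so rank = 3.

3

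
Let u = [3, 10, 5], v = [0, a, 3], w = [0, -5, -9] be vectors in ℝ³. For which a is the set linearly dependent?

The set is linearly dependent precisely when det[u; v; w] = 0.
Cofactor expansion gives det = 45 - 27*a.
Setting this to zero gives a = 5/3.

a = 5/3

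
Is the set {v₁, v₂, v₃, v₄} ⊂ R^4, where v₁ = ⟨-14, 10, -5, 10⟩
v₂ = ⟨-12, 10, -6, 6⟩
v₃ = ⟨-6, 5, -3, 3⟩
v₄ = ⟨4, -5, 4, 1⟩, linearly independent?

Form the 4×4 matrix with these as columns; its determinant is 0.
A zero determinant means the columns are linearly dependent.
Indeed v₂ - 2v₃ = 0.

linearly dependent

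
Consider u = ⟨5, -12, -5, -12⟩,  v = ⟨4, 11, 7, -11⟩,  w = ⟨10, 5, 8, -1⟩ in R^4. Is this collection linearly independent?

Place the vectors as rows of a 3×4 matrix and reduce to echelon form.
The reduction yields 3 nonzero rows, so the rank is 3.
Since rank = 3 (the number of vectors), the set is linearly independent.

linearly independent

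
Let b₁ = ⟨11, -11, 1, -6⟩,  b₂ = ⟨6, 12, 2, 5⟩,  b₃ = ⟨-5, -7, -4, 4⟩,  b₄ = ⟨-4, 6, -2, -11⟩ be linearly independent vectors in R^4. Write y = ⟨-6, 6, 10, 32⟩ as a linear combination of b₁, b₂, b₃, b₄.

y = -2b₁ - b₂ - 2b₃ - 3b₄

Write y = a₁b₁ + … + a₄b₄ and equate components.
Back-substitution yields (a₁, …, a₄) = (-2, -1, -2, -3).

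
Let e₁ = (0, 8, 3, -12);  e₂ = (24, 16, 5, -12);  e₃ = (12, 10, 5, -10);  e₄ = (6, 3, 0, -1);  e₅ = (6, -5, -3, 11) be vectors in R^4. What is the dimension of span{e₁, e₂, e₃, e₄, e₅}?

3

Apply Gaussian elimination to the matrix whose rows are e₁, e₂, e₃, e₄, e₅.
Reduction leaves 3 leading entries, giving rank 3.
(With 5 elements in a 4-dimensional space the rank is at most 4.)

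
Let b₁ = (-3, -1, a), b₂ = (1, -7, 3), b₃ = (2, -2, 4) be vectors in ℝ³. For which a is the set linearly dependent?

The set is linearly dependent precisely when det[b₁; b₂; b₃] = 0.
Expanding, det = 12*a + 64.
This vanishes exactly when a = -16/3.

a = -16/3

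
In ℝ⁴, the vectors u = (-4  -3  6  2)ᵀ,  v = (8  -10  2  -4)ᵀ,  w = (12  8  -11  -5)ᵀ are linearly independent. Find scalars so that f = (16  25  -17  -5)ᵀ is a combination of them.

f = 3u - v + 3w

Since u, v, w are independent, the coefficients expressing f are uniquely determined by a linear system.
Back-substitution yields (a₁, a₂, a₃) = (3, -1, 3).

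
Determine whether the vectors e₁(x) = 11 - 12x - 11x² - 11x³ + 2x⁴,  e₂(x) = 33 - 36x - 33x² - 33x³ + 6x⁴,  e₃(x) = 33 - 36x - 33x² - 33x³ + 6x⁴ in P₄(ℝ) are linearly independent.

linearly dependent

Take coordinates with respect to the standard basis {1, x, …, x⁴}.
Place the vectors as rows of a 3×5 matrix and reduce to echelon form.
The reduction yields 1 nonzero row, so the rank is 1.
Since rank 1 < 3, the set is linearly dependent.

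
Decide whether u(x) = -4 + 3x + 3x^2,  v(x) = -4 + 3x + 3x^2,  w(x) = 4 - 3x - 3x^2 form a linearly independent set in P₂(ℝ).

Take coordinates with respect to the standard basis {1, x, x^2}.
Two of the vectors are equal, giving an immediate dependence.

linearly dependent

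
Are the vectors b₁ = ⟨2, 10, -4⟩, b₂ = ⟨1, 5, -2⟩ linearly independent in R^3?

One vector is a scalar multiple of another, so the set is dependent.

linearly dependent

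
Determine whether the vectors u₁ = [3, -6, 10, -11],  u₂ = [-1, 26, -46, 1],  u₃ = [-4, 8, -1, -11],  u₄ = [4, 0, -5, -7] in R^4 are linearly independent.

Form the 4×4 matrix with these as columns; its determinant is 0.
A zero determinant means the columns are linearly dependent.

linearly dependent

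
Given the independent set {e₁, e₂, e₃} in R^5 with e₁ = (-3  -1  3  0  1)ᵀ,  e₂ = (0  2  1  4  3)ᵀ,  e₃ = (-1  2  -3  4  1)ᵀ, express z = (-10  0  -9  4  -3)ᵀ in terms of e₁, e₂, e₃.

z = 2e₁ - 3e₂ + 4e₃

Write z = α₁e₁ + … + α₃e₃ and equate components.
Back-substitution yields (α₁, α₂, α₃) = (2, -3, 4).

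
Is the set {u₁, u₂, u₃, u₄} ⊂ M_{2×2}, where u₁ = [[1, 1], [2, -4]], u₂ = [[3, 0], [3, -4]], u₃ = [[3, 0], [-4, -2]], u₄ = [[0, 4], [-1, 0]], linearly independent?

linearly independent

Write each element as a coordinate vector in ℝ⁴ using {E₁₁, E₁₂, E₂₁, E₂₂}.
Place the vectors as rows of a 4×4 matrix and reduce to echelon form.
The reduction yields 4 nonzero rows, so the rank is 4.
Since rank = 4 (the number of vectors), the set is linearly independent.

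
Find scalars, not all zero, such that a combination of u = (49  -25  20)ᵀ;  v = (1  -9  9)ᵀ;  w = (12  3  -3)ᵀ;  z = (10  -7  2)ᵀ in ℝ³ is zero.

Set up α₁u + … + α₄z = 0 and solve the homogeneous system.
One solution (up to scaling) is (1, -3, -3, -1).

u - 3v - 3w - z = 0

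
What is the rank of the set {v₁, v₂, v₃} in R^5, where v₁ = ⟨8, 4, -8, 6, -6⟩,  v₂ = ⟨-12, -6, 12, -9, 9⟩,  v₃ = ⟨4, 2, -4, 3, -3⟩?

1

Row-reduce the 3×5 matrix with these as rows.
Exactly 1 pivot survives; hence the rank is 1.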